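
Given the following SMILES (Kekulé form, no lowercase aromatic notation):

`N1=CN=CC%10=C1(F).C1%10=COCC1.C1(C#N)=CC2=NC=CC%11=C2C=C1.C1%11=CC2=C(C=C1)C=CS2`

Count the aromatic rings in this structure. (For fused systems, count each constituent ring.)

5

The SMILES encodes a six-membered ring with nitrogens at positions 1 and 3 and three alternating double bonds; a five-membered ring of four carbons and one oxygen, with one C=C double bond and two sp³ carbons; two fused six-membered rings, each with three alternating double bonds; one ring is all carbon and the other has one ring nitrogen; a six-membered carbon ring with three alternating C=C double bonds, fused to a five-membered ring containing one sulfur and two C=C double bonds.
The 6-membered ring with two nitrogens (1,3) has a continuous p-orbital overlap around the ring; 3 ring double bonds give 6 π electrons. Since 6 = 4n+2 (n=1), it is aromatic (pyrimidine).
The 5-membered ring with one oxygen has two sp³ carbons, so it is not fully conjugated — not aromatic (2,3-dihydrofuran).
The fused 6/6-membered bicyclic (with one nitrogen) is a single π system with 10 sp² atoms and 10 π electrons from ring double bonds. 10 = 4(2)+2, so the system is aromatic and both rings count as aromatic (quinoline).
The fused 6/5-membered bicyclic (with one sulfur) is a single π system with 9 sp² atoms and 10 π electrons from ring double bonds plus a heteroatom lone pair. 10 = 4(2)+2, so the system is aromatic and both rings count as aromatic (benzothiophene).
5 of the 6 rings are aromatic. Total: 5.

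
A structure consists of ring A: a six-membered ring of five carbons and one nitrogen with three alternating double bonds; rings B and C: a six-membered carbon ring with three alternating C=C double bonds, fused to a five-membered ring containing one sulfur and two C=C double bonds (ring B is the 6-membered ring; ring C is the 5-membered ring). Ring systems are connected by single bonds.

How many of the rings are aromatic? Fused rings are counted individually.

3

Ring A is fully conjugated (every ring atom contributes a p orbital); 3 ring double bonds give 6 π electrons. 6 = 4(1)+2, so ring A is aromatic (pyridine).
Rings B and C form a fused bicyclic system (with one sulfur) with 9 sp² atoms and 10 π electrons from ring double bonds plus a heteroatom lone pair. 10 = 4(2)+2, so the system is aromatic and both rings count as aromatic (benzothiophene).
Aromatic: A, B, C. Total: 3.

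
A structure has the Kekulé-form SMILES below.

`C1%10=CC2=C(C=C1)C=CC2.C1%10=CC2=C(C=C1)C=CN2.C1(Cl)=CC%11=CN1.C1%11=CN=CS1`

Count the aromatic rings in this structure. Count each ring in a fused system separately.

5

The SMILES encodes a six-membered carbon ring with three alternating C=C double bonds, fused to a five-membered carbon ring containing one C=C double bond and one sp³ carbon; a six-membered carbon ring with three alternating C=C double bonds, fused to a five-membered ring containing one N–H nitrogen and two C=C double bonds; a five-membered ring of four carbons and one nitrogen bearing a hydrogen, with two C=C double bonds; a five-membered ring with a sulfur at position 1 and a nitrogen at position 3 (in a C=N bond), with two double bonds.
The 6-membered ring has a continuous p-orbital overlap around the ring; 3 ring double bonds give 6 π electrons. 6 = 4(1)+2, so it is aromatic (benzene ring).
The 5-membered ring has one sp³ carbon, so it is not fully conjugated — not aromatic (cyclopentene ring).
The fused 6/5-membered bicyclic (with one N–H) is a single π system with 9 sp² atoms and 10 π electrons from ring double bonds plus a heteroatom lone pair. 10 = 4(2)+2, so the system is aromatic and both rings count as aromatic (indole).
The 5-membered ring with one N–H is planar and fully conjugated; 2 ring double bonds (4 π electrons) plus a heteroatom lone pair (2) give 6 π electrons. Since 6 = 4n+2 (n=1), it is aromatic (pyrrole).
The 5-membered ring with one sulfur and one =N– is fully conjugated (every ring atom contributes a p orbital); 2 ring double bonds (4 π electrons) plus a heteroatom lone pair (2) give 6 π electrons. Since 6 = 4n+2 (n=1), it is aromatic (thiazole).
5 of the 6 rings are aromatic. Total: 5.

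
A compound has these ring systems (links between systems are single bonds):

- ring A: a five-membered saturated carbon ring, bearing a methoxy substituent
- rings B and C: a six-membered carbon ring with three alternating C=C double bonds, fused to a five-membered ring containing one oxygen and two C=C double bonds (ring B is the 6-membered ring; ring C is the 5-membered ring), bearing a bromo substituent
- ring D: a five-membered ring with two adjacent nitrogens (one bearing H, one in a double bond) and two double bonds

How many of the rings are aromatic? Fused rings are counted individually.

3

Ring A has only sp³ atoms, so it is not fully conjugated — not aromatic (cyclopentane).
Rings B and C form a fused bicyclic system (with one oxygen) with 9 sp² atoms and 10 π electrons from ring double bonds plus a heteroatom lone pair. 10 = 4(2)+2, so the system is aromatic and both rings count as aromatic (benzofuran).
Ring D is planar and fully conjugated; 2 ring double bonds (4 π electrons) plus a heteroatom lone pair (2) give 6 π electrons. Since 6 = 4n+2 (n=1), ring D is aromatic (pyrazole).
Aromatic: B, C, D. Total: 3.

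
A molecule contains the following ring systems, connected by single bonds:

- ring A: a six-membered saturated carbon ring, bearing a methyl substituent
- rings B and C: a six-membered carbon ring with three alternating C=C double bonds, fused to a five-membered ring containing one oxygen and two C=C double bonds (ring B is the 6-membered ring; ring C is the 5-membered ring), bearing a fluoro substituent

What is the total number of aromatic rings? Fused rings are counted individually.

2

Ring A has only sp³ atoms, so it is not fully conjugated — not aromatic (cyclohexane).
Rings B and C form a fused bicyclic system (with one oxygen) with 9 sp² atoms and 10 π electrons from ring double bonds plus a heteroatom lone pair. 10 = 4(2)+2, so the system is aromatic and both rings count as aromatic (benzofuran).
Aromatic: B, C. Total: 2.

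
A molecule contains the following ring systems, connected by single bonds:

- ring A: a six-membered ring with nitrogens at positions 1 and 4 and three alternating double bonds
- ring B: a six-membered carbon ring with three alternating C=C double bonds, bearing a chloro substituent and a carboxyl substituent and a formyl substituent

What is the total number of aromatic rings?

2

Ring A is planar and fully conjugated; 3 ring double bonds give 6 π electrons. That satisfies 4n+2 with n=1, so ring A is aromatic (pyrazine).
Ring B is planar and fully conjugated; 3 ring double bonds give 6 π electrons. Since 6 = 4n+2 (n=1), ring B is aromatic (benzene).
Aromatic: A, B. Total: 2.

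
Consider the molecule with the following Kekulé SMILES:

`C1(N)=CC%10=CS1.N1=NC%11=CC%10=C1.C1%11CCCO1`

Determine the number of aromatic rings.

2

The SMILES encodes a five-membered ring of four carbons and one sulfur, with two C=C double bonds; a six-membered ring with two adjacent nitrogens and three alternating double bonds; a five-membered saturated ring of four carbons and one oxygen.
The 5-membered ring with one sulfur is planar and fully conjugated; 2 ring double bonds (4 π electrons) plus a heteroatom lone pair (2) give 6 π electrons. Since 6 = 4n+2 (n=1), it is aromatic (thiophene).
The 6-membered ring with two nitrogens (1,2) is fully conjugated (every ring atom contributes a p orbital); 3 ring double bonds give 6 π electrons. That satisfies 4n+2 with n=1, so it is aromatic (pyridazine).
The 5-membered ring with one oxygen has only sp³ atoms, so it is not fully conjugated — not aromatic (tetrahydrofuran).
2 of the 3 rings are aromatic. Total: 2.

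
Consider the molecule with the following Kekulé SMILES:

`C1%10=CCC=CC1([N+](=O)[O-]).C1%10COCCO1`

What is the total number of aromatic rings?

The SMILES encodes a six-membered carbon ring with two isolated C=C double bonds and two sp³ carbons; a six-membered saturated ring with oxygens at positions 1 and 4.
The 6-membered ring has two sp³ carbons, so it is not fully conjugated — not aromatic (1,4-cyclohexadiene).
The 6-membered ring with two oxygens (1,4) has only sp³ atoms, so it is not fully conjugated — not aromatic (1,4-dioxane).
None of the rings are aromatic. Total: 0.

0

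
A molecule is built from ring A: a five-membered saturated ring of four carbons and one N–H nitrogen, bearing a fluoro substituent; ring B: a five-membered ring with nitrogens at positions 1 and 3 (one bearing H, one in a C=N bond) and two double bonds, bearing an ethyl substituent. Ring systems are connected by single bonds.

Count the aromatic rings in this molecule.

1

Ring A has only sp³ atoms, so it is not fully conjugated — not aromatic (pyrrolidine).
Ring B is fully conjugated (every ring atom contributes a p orbital); 2 ring double bonds (4 π electrons) plus a heteroatom lone pair (2) give 6 π electrons. 6 = 4(1)+2, so ring B is aromatic (imidazole).
Aromatic: B. Total: 1.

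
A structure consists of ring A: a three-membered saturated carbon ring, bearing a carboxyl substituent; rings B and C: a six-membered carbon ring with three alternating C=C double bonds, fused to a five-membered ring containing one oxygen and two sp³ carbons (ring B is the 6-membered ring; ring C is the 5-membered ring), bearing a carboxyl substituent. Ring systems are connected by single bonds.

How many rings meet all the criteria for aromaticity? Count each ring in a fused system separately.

1

Ring A has only sp³ atoms, so it is not fully conjugated — not aromatic (cyclopropane).
Ring B is fully conjugated (every ring atom contributes a p orbital); 3 ring double bonds give 6 π electrons. That satisfies 4n+2 with n=1, so ring B is aromatic (benzene ring).
Ring C has two sp³ carbons, so it is not fully conjugated — not aromatic (oxolane ring).
Aromatic: B. Total: 1.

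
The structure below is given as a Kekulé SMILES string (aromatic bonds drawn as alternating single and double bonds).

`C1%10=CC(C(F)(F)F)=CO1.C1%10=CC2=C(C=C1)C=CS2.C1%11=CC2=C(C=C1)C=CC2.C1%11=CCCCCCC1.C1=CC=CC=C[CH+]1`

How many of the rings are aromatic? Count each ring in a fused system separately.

5

The SMILES encodes a five-membered ring of four carbons and one oxygen, with two C=C double bonds; a six-membered carbon ring with three alternating C=C double bonds, fused to a five-membered ring containing one sulfur and two C=C double bonds; a six-membered carbon ring with three alternating C=C double bonds, fused to a five-membered carbon ring containing one C=C double bond and one sp³ carbon; an eight-membered carbon ring with one C=C double bond; a seven-membered all-carbon ring bearing a positive charge on one carbon, with three C=C double bonds.
The 5-membered ring with one oxygen is planar and fully conjugated; 2 ring double bonds (4 π electrons) plus a heteroatom lone pair (2) give 6 π electrons. 6 = 4(1)+2, so it is aromatic (furan).
The fused 6/5-membered bicyclic (with one sulfur) is a single π system with 9 sp² atoms and 10 π electrons from ring double bonds plus a heteroatom lone pair. 10 = 4(2)+2, so the system is aromatic and both rings count as aromatic (benzothiophene).
The 6-membered ring is fully conjugated (every ring atom contributes a p orbital); 3 ring double bonds give 6 π electrons. 6 = 4(1)+2, so it is aromatic (benzene ring).
The 5-membered ring has one sp³ carbon, so it is not fully conjugated — not aromatic (cyclopentene ring).
The 8-membered ring has six sp³ carbons, so it is not fully conjugated — not aromatic (cyclooctene).
The 7-membered ring is planar and fully conjugated; 3 ring double bonds (6 π electrons) plus the carbocation's empty p orbital (0, but keeps the ring conjugated) give 6 π electrons. Since 6 = 4n+2 (n=1), it is aromatic (tropylium cation).
5 of the 7 rings are aromatic. Total: 5.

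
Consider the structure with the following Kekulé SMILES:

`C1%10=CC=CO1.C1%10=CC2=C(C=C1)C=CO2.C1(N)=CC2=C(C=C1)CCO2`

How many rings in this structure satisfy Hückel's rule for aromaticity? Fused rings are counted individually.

The SMILES encodes a five-membered ring of four carbons and one oxygen, with two C=C double bonds; a six-membered carbon ring with three alternating C=C double bonds, fused to a five-membered ring containing one oxygen and two C=C double bonds; a six-membered carbon ring with three alternating C=C double bonds, fused to a five-membered ring containing one oxygen and two sp³ carbons.
The 5-membered ring with one oxygen has a continuous p-orbital overlap around the ring; 2 ring double bonds (4 π electrons) plus a heteroatom lone pair (2) give 6 π electrons. Since 6 = 4n+2 (n=1), it is aromatic (furan).
The fused 6/5-membered bicyclic (with one oxygen) is a single π system with 9 sp² atoms and 10 π electrons from ring double bonds plus a heteroatom lone pair. 10 = 4(2)+2, so the system is aromatic and both rings count as aromatic (benzofuran).
The 6-membered ring is fully conjugated (every ring atom contributes a p orbital); 3 ring double bonds give 6 π electrons. Since 6 = 4n+2 (n=1), it is aromatic (benzene ring).
The second 5-membered ring with one oxygen has two sp³ carbons, so it is not fully conjugated — not aromatic (oxolane ring).
4 of the 5 rings are aromatic. Total: 4.

4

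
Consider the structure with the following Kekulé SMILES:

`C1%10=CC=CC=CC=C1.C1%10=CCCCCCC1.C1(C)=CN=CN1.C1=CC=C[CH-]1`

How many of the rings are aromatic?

2

The SMILES encodes an eight-membered carbon ring with four alternating C=C double bonds; an eight-membered carbon ring with one C=C double bond; a five-membered ring with nitrogens at positions 1 and 3 (one bearing H, one in a C=N bond) and two double bonds; a five-membered all-carbon ring bearing a negative charge on one carbon, with two C=C double bonds.
The 8-membered ring has only sp² ring atoms; a planar conformation would have a fully conjugated π system of 8 electrons. But 8 = 4(2), which is 4n not 4n+2, so it is not aromatic (cyclooctatetraene) — cyclooctatetraene distorts into a non-planar tub to avoid antiaromaticity.
The second 8-membered ring has six sp³ carbons, so it is not fully conjugated — not aromatic (cyclooctene).
The 5-membered ring with two nitrogens (one N–H, one =N–) is planar and fully conjugated; 2 ring double bonds (4 π electrons) plus a heteroatom lone pair (2) give 6 π electrons. That satisfies 4n+2 with n=1, so it is aromatic (imidazole).
The 5-membered ring is fully conjugated (every ring atom contributes a p orbital); 2 ring double bonds (4 π electrons) plus the carbanion lone pair (2) give 6 π electrons. Since 6 = 4n+2 (n=1), it is aromatic (cyclopentadienyl anion).
2 of the 4 rings are aromatic. Total: 2.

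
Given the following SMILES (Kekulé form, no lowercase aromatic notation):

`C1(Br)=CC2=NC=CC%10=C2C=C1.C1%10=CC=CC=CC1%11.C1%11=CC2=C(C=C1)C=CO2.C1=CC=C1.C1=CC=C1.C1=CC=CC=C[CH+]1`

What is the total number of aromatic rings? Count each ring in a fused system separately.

5

The SMILES encodes two fused six-membered rings, each with three alternating double bonds; one ring is all carbon and the other has one ring nitrogen; a seven-membered carbon ring with three C=C double bonds and one sp³ carbon; a six-membered carbon ring with three alternating C=C double bonds, fused to a five-membered ring containing one oxygen and two C=C double bonds; a four-membered carbon ring with two alternating C=C double bonds; a four-membered carbon ring with two alternating C=C double bonds; a seven-membered all-carbon ring bearing a positive charge on one carbon, with three C=C double bonds.
The fused 6/6-membered bicyclic (with one nitrogen) is a single π system with 10 sp² atoms and 10 π electrons from ring double bonds. 10 = 4(2)+2, so the system is aromatic and both rings count as aromatic (quinoline).
The 7-membered ring has one sp³ carbon, so it is not fully conjugated — not aromatic (cycloheptatriene).
The fused 6/5-membered bicyclic (with one oxygen) is a single π system with 9 sp² atoms and 10 π electrons from ring double bonds plus a heteroatom lone pair. 10 = 4(2)+2, so the system is aromatic and both rings count as aromatic (benzofuran).
The 4-membered ring has only sp² ring atoms; a planar conformation would have a fully conjugated π system of 4 electrons. But 4 = 4(1), which is 4n not 4n+2, so it is not aromatic (cyclobutadiene) — cyclobutadiene is antiaromatic and distorts to a rectangle.
The second 4-membered ring has only sp² ring atoms; a planar conformation would have a fully conjugated π system of 4 electrons. But 4 = 4(1), which is 4n not 4n+2, so it is not aromatic (cyclobutadiene) — cyclobutadiene is antiaromatic and distorts to a rectangle.
The second 7-membered ring is fully conjugated (every ring atom contributes a p orbital); 3 ring double bonds (6 π electrons) plus the carbocation's empty p orbital (0, but keeps the ring conjugated) give 6 π electrons. 6 = 4(1)+2, so it is aromatic (tropylium cation).
5 of the 8 rings are aromatic. Total: 5.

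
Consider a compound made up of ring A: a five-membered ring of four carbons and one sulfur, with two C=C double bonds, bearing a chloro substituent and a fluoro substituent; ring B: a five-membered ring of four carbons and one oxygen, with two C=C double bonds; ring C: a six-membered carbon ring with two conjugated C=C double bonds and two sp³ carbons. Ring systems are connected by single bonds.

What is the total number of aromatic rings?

2

Ring A has a continuous p-orbital overlap around the ring; 2 ring double bonds (4 π electrons) plus a heteroatom lone pair (2) give 6 π electrons. That satisfies 4n+2 with n=1, so ring A is aromatic (thiophene).
Ring B is fully conjugated (every ring atom contributes a p orbital); 2 ring double bonds (4 π electrons) plus a heteroatom lone pair (2) give 6 π electrons. Since 6 = 4n+2 (n=1), ring B is aromatic (furan).
Ring C has two sp³ carbons, so it is not fully conjugated — not aromatic (1,3-cyclohexadiene).
Aromatic: A, B. Total: 2.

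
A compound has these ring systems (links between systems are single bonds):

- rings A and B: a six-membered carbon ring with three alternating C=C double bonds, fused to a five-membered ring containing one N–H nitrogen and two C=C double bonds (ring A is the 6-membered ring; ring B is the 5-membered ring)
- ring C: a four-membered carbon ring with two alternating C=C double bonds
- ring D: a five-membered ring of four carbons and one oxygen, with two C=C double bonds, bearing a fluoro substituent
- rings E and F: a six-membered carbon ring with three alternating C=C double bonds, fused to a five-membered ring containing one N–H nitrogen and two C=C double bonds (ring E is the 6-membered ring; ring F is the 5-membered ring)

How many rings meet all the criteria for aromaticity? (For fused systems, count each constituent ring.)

5

Rings A and B form a fused bicyclic system (with one N–H) with 9 sp² atoms and 10 π electrons from ring double bonds plus a heteroatom lone pair. 10 = 4(2)+2, so the system is aromatic and both rings count as aromatic (indole).
Ring C has only sp² ring atoms; a planar conformation would have a fully conjugated π system of 4 electrons. But 4 = 4(1), which is 4n not 4n+2, so ring C is not aromatic (cyclobutadiene) — cyclobutadiene is antiaromatic and distorts to a rectangle.
Ring D has a continuous p-orbital overlap around the ring; 2 ring double bonds (4 π electrons) plus a heteroatom lone pair (2) give 6 π electrons. Since 6 = 4n+2 (n=1), ring D is aromatic (furan).
Rings E and F form a fused bicyclic system (with one N–H) with 9 sp² atoms and 10 π electrons from ring double bonds plus a heteroatom lone pair. 10 = 4(2)+2, so the system is aromatic and both rings count as aromatic (indole).
Aromatic: A, B, D, E, F. Total: 5.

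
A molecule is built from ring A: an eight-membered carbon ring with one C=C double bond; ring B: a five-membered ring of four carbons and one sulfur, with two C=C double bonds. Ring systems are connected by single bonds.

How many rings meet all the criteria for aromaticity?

Ring A has six sp³ carbons, so it is not fully conjugated — not aromatic (cyclooctene).
Ring B is planar and fully conjugated; 2 ring double bonds (4 π electrons) plus a heteroatom lone pair (2) give 6 π electrons. 6 = 4(1)+2, so ring B is aromatic (thiophene).
Aromatic: B. Total: 1.

1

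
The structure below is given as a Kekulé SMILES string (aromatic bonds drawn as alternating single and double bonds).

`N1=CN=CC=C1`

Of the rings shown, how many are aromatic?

The SMILES encodes a six-membered ring with nitrogens at positions 1 and 3 and three alternating double bonds.
The 6-membered ring with two nitrogens (1,3) has a continuous p-orbital overlap around the ring; 3 ring double bonds give 6 π electrons. That satisfies 4n+2 with n=1, so it is aromatic (pyrimidine).

1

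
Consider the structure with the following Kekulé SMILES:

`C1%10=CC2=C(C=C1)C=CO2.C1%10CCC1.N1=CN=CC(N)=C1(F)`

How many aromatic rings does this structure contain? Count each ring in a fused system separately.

3

The SMILES encodes a six-membered carbon ring with three alternating C=C double bonds, fused to a five-membered ring containing one oxygen and two C=C double bonds; a four-membered saturated carbon ring; a six-membered ring with nitrogens at positions 1 and 3 and three alternating double bonds.
The fused 6/5-membered bicyclic (with one oxygen) is a single π system with 9 sp² atoms and 10 π electrons from ring double bonds plus a heteroatom lone pair. 10 = 4(2)+2, so the system is aromatic and both rings count as aromatic (benzofuran).
The 4-membered ring has only sp³ atoms, so it is not fully conjugated — not aromatic (cyclobutane).
The 6-membered ring with two nitrogens (1,3) is planar and fully conjugated; 3 ring double bonds give 6 π electrons. That satisfies 4n+2 with n=1, so it is aromatic (pyrimidine).
3 of the 4 rings are aromatic. Total: 3.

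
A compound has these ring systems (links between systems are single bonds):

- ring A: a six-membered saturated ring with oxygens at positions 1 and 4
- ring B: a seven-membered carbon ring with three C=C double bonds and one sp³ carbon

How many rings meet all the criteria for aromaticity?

0

Ring A has only sp³ atoms, so it is not fully conjugated — not aromatic (1,4-dioxane).
Ring B has one sp³ carbon, so it is not fully conjugated — not aromatic (cycloheptatriene).
No ring is aromatic. Total: 0.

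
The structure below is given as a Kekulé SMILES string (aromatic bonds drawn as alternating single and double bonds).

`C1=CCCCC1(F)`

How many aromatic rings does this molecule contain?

0

The SMILES encodes a six-membered carbon ring with one C=C double bond.
The 6-membered ring has four sp³ carbons, so it is not fully conjugated — not aromatic (cyclohexene).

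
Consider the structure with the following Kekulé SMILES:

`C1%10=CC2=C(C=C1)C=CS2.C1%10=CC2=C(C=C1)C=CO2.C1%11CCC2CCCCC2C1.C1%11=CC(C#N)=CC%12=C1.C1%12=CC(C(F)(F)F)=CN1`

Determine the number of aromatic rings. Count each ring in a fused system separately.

6

The SMILES encodes a six-membered carbon ring with three alternating C=C double bonds, fused to a five-membered ring containing one sulfur and two C=C double bonds; a six-membered carbon ring with three alternating C=C double bonds, fused to a five-membered ring containing one oxygen and two C=C double bonds; two fused six-membered saturated carbon rings; a six-membered carbon ring with three alternating C=C double bonds; a five-membered ring of four carbons and one nitrogen bearing a hydrogen, with two C=C double bonds.
The fused 6/5-membered bicyclic (with one sulfur) is a single π system with 9 sp² atoms and 10 π electrons from ring double bonds plus a heteroatom lone pair. 10 = 4(2)+2, so the system is aromatic and both rings count as aromatic (benzothiophene).
The fused 6/5-membered bicyclic (with one oxygen) is a single π system with 9 sp² atoms and 10 π electrons from ring double bonds plus a heteroatom lone pair. 10 = 4(2)+2, so the system is aromatic and both rings count as aromatic (benzofuran).
The 6-membered ring has only sp³ atoms, so it is not fully conjugated — not aromatic (cyclohexane ring).
The second 6-membered ring has only sp³ atoms, so it is not fully conjugated — not aromatic (cyclohexane ring).
The third 6-membered ring has a continuous p-orbital overlap around the ring; 3 ring double bonds give 6 π electrons. 6 = 4(1)+2, so it is aromatic (benzene).
The 5-membered ring with one N–H has a continuous p-orbital overlap around the ring; 2 ring double bonds (4 π electrons) plus a heteroatom lone pair (2) give 6 π electrons. 6 = 4(1)+2, so it is aromatic (pyrrole).
6 of the 8 rings are aromatic. Total: 6.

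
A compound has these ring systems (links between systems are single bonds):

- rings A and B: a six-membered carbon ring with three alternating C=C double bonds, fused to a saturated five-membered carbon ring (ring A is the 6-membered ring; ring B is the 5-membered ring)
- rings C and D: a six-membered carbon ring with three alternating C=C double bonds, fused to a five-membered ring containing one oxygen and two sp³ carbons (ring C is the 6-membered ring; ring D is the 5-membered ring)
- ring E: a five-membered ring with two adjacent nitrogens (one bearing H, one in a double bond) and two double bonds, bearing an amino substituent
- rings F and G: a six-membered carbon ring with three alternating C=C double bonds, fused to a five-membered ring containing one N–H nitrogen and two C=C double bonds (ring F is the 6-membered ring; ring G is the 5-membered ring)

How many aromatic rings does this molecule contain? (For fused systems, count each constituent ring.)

5

Ring A is fully conjugated (every ring atom contributes a p orbital); 3 ring double bonds give 6 π electrons. That satisfies 4n+2 with n=1, so ring A is aromatic (benzene ring).
Ring B has three sp³ carbons, so it is not fully conjugated — not aromatic (cyclopentane ring).
Ring C is planar and fully conjugated; 3 ring double bonds give 6 π electrons. Since 6 = 4n+2 (n=1), ring C is aromatic (benzene ring).
Ring D has two sp³ carbons, so it is not fully conjugated — not aromatic (oxolane ring).
Ring E is fully conjugated (every ring atom contributes a p orbital); 2 ring double bonds (4 π electrons) plus a heteroatom lone pair (2) give 6 π electrons. 6 = 4(1)+2, so ring E is aromatic (pyrazole).
Rings F and G form a fused bicyclic system (with one N–H) with 9 sp² atoms and 10 π electrons from ring double bonds plus a heteroatom lone pair. 10 = 4(2)+2, so the system is aromatic and both rings count as aromatic (indole).
Aromatic: A, C, E, F, G. Total: 5.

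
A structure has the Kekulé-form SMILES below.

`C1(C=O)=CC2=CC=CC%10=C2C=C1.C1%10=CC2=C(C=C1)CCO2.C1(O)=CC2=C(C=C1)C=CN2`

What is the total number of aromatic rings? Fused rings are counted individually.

5

The SMILES encodes two fused six-membered carbon rings, each with three alternating C=C double bonds; a six-membered carbon ring with three alternating C=C double bonds, fused to a five-membered ring containing one oxygen and two sp³ carbons; a six-membered carbon ring with three alternating C=C double bonds, fused to a five-membered ring containing one N–H nitrogen and two C=C double bonds.
The fused 6/6-membered bicyclic is a single π system with 10 sp² atoms and 10 π electrons from ring double bonds. 10 = 4(2)+2, so the system is aromatic and both rings count as aromatic (naphthalene).
The 6-membered ring has a continuous p-orbital overlap around the ring; 3 ring double bonds give 6 π electrons. Since 6 = 4n+2 (n=1), it is aromatic (benzene ring).
The 5-membered ring with one oxygen has two sp³ carbons, so it is not fully conjugated — not aromatic (oxolane ring).
The fused 6/5-membered bicyclic (with one N–H) is a single π system with 9 sp² atoms and 10 π electrons from ring double bonds plus a heteroatom lone pair. 10 = 4(2)+2, so the system is aromatic and both rings count as aromatic (indole).
5 of the 6 rings are aromatic. Total: 5.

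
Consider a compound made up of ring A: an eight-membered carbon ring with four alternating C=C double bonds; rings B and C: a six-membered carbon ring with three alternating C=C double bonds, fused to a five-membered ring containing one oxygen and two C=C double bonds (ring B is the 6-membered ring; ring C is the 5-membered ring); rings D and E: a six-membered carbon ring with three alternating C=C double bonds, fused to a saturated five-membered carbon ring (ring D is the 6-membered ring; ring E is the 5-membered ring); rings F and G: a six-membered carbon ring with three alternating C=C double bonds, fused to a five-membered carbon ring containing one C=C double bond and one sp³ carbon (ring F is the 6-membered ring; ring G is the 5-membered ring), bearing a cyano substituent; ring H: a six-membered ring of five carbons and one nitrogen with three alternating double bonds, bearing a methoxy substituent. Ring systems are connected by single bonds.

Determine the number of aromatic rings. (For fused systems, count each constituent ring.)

Ring A has only sp² ring atoms; a planar conformation would have a fully conjugated π system of 8 electrons. But 8 = 4(2), which is 4n not 4n+2, so ring A is not aromatic (cyclooctatetraene) — cyclooctatetraene distorts into a non-planar tub to avoid antiaromaticity.
Rings B and C form a fused bicyclic system (with one oxygen) with 9 sp² atoms and 10 π electrons from ring double bonds plus a heteroatom lone pair. 10 = 4(2)+2, so the system is aromatic and both rings count as aromatic (benzofuran).
Ring D is planar and fully conjugated; 3 ring double bonds give 6 π electrons. 6 = 4(1)+2, so ring D is aromatic (benzene ring).
Ring E has three sp³ carbons, so it is not fully conjugated — not aromatic (cyclopentane ring).
Ring F is fully conjugated (every ring atom contributes a p orbital); 3 ring double bonds give 6 π electrons. That satisfies 4n+2 with n=1, so ring F is aromatic (benzene ring).
Ring G has one sp³ carbon, so it is not fully conjugated — not aromatic (cyclopentene ring).
Ring H is planar and fully conjugated; 3 ring double bonds give 6 π electrons. 6 = 4(1)+2, so ring H is aromatic (pyridine).
Aromatic: B, C, D, F, H. Total: 5.

5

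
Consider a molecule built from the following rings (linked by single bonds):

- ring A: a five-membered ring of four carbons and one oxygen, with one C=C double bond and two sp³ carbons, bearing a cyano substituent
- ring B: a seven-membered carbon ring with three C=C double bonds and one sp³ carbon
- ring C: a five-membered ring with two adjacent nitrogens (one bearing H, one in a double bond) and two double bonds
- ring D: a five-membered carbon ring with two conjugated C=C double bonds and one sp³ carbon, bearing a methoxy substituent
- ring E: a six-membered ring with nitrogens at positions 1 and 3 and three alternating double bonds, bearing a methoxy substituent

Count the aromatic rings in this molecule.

Ring A has two sp³ carbons, so it is not fully conjugated — not aromatic (2,3-dihydrofuran).
Ring B has one sp³ carbon, so it is not fully conjugated — not aromatic (cycloheptatriene).
Ring C has a continuous p-orbital overlap around the ring; 2 ring double bonds (4 π electrons) plus a heteroatom lone pair (2) give 6 π electrons. That satisfies 4n+2 with n=1, so ring C is aromatic (pyrazole).
Ring D has one sp³ carbon, so it is not fully conjugated — not aromatic (cyclopentadiene).
Ring E has a continuous p-orbital overlap around the ring; 3 ring double bonds give 6 π electrons. 6 = 4(1)+2, so ring E is aromatic (pyrimidine).
Aromatic: C, E. Total: 2.

2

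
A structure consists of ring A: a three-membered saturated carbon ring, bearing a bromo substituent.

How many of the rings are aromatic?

Ring A has only sp³ atoms, so it is not fully conjugated — not aromatic (cyclopropane).

0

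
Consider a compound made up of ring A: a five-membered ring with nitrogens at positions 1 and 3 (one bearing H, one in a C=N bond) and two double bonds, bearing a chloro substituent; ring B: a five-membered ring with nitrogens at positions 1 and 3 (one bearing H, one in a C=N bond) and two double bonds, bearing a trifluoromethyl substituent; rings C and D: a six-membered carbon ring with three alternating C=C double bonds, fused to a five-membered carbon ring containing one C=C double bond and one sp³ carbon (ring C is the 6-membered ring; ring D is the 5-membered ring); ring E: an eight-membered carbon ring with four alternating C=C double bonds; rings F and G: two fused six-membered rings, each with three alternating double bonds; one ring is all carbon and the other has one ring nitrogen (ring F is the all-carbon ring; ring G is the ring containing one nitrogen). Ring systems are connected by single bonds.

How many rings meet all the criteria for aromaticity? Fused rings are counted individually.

Ring A is planar and fully conjugated; 2 ring double bonds (4 π electrons) plus a heteroatom lone pair (2) give 6 π electrons. That satisfies 4n+2 with n=1, so ring A is aromatic (imidazole).
Ring B has a continuous p-orbital overlap around the ring; 2 ring double bonds (4 π electrons) plus a heteroatom lone pair (2) give 6 π electrons. Since 6 = 4n+2 (n=1), ring B is aromatic (imidazole).
Ring C is fully conjugated (every ring atom contributes a p orbital); 3 ring double bonds give 6 π electrons. That satisfies 4n+2 with n=1, so ring C is aromatic (benzene ring).
Ring D has one sp³ carbon, so it is not fully conjugated — not aromatic (cyclopentene ring).
Ring E has only sp² ring atoms; a planar conformation would have a fully conjugated π system of 8 electrons. But 8 = 4(2), which is 4n not 4n+2, so ring E is not aromatic (cyclooctatetraene) — cyclooctatetraene distorts into a non-planar tub to avoid antiaromaticity.
Rings F and G form a fused bicyclic system (with one nitrogen) with 10 sp² atoms and 10 π electrons from ring double bonds. 10 = 4(2)+2, so the system is aromatic and both rings count as aromatic (quinoline).
Aromatic: A, B, C, F, G. Total: 5.

5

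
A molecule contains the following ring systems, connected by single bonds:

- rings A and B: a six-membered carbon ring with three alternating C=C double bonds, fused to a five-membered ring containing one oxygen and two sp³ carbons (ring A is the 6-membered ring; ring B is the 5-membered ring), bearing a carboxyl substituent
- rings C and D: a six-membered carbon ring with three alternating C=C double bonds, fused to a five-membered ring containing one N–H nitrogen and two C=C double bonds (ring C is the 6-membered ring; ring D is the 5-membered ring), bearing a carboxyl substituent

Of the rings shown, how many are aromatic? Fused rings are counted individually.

Ring A has a continuous p-orbital overlap around the ring; 3 ring double bonds give 6 π electrons. That satisfies 4n+2 with n=1, so ring A is aromatic (benzene ring).
Ring B has two sp³ carbons, so it is not fully conjugated — not aromatic (oxolane ring).
Rings C and D form a fused bicyclic system (with one N–H) with 9 sp² atoms and 10 π electrons from ring double bonds plus a heteroatom lone pair. 10 = 4(2)+2, so the system is aromatic and both rings count as aromatic (indole).
Aromatic: A, C, D. Total: 3.

3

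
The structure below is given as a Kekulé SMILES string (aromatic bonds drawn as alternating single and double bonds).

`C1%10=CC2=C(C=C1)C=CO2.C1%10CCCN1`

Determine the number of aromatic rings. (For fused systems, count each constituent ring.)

The SMILES encodes a six-membered carbon ring with three alternating C=C double bonds, fused to a five-membered ring containing one oxygen and two C=C double bonds; a five-membered saturated ring of four carbons and one N–H nitrogen.
The fused 6/5-membered bicyclic (with one oxygen) is a single π system with 9 sp² atoms and 10 π electrons from ring double bonds plus a heteroatom lone pair. 10 = 4(2)+2, so the system is aromatic and both rings count as aromatic (benzofuran).
The 5-membered ring with one N–H has only sp³ atoms, so it is not fully conjugated — not aromatic (pyrrolidine).
2 of the 3 rings are aromatic. Total: 2.

2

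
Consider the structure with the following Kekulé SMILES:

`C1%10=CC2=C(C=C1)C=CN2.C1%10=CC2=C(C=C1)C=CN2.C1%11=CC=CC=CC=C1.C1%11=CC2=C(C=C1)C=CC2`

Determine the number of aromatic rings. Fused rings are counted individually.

The SMILES encodes a six-membered carbon ring with three alternating C=C double bonds, fused to a five-membered ring containing one N–H nitrogen and two C=C double bonds; a six-membered carbon ring with three alternating C=C double bonds, fused to a five-membered ring containing one N–H nitrogen and two C=C double bonds; an eight-membered carbon ring with four alternating C=C double bonds; a six-membered carbon ring with three alternating C=C double bonds, fused to a five-membered carbon ring containing one C=C double bond and one sp³ carbon.
The fused 6/5-membered bicyclic (with one N–H) is a single π system with 9 sp² atoms and 10 π electrons from ring double bonds plus a heteroatom lone pair. 10 = 4(2)+2, so the system is aromatic and both rings count as aromatic (indole).
The fused 6/5-membered bicyclic (with one N–H) is a single π system with 9 sp² atoms and 10 π electrons from ring double bonds plus a heteroatom lone pair. 10 = 4(2)+2, so the system is aromatic and both rings count as aromatic (indole).
The 8-membered ring has only sp² ring atoms; a planar conformation would have a fully conjugated π system of 8 electrons. But 8 = 4(2), which is 4n not 4n+2, so it is not aromatic (cyclooctatetraene) — cyclooctatetraene distorts into a non-planar tub to avoid antiaromaticity.
The 6-membered ring is planar and fully conjugated; 3 ring double bonds give 6 π electrons. That satisfies 4n+2 with n=1, so it is aromatic (benzene ring).
The 5-membered ring has one sp³ carbon, so it is not fully conjugated — not aromatic (cyclopentene ring).
5 of the 7 rings are aromatic. Total: 5.

5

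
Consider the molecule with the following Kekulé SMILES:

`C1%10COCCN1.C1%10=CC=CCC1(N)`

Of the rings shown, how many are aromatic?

The SMILES encodes a six-membered saturated ring with an oxygen and an N–H nitrogen at positions 1 and 4; a six-membered carbon ring with two conjugated C=C double bonds and two sp³ carbons.
The 6-membered ring with one oxygen and one N–H (1,4) has only sp³ atoms, so it is not fully conjugated — not aromatic (morpholine).
The 6-membered ring has two sp³ carbons, so it is not fully conjugated — not aromatic (1,3-cyclohexadiene).
None of the rings are aromatic. Total: 0.

0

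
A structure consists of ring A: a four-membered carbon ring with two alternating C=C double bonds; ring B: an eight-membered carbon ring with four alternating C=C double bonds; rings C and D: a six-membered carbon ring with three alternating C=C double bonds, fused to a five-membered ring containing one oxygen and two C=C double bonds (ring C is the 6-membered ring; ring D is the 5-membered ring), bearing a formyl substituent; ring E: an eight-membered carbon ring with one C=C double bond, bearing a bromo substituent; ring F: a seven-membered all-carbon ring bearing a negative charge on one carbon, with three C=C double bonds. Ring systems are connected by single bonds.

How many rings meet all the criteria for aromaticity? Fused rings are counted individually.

2

Ring A has only sp² ring atoms; a planar conformation would have a fully conjugated π system of 4 electrons. But 4 = 4(1), which is 4n not 4n+2, so ring A is not aromatic (cyclobutadiene) — cyclobutadiene is antiaromatic and distorts to a rectangle.
Ring B has only sp² ring atoms; a planar conformation would have a fully conjugated π system of 8 electrons. But 8 = 4(2), which is 4n not 4n+2, so ring B is not aromatic (cyclooctatetraene) — cyclooctatetraene distorts into a non-planar tub to avoid antiaromaticity.
Rings C and D form a fused bicyclic system (with one oxygen) with 9 sp² atoms and 10 π electrons from ring double bonds plus a heteroatom lone pair. 10 = 4(2)+2, so the system is aromatic and both rings count as aromatic (benzofuran).
Ring E has six sp³ carbons, so it is not fully conjugated — not aromatic (cyclooctene).
Ring F has only sp² ring atoms; a planar conformation would have a fully conjugated π system of 8 electrons. But 8 = 4(2), which is 4n not 4n+2, so ring F is not aromatic (cycloheptatrienyl anion).
Aromatic: C, D. Total: 2.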